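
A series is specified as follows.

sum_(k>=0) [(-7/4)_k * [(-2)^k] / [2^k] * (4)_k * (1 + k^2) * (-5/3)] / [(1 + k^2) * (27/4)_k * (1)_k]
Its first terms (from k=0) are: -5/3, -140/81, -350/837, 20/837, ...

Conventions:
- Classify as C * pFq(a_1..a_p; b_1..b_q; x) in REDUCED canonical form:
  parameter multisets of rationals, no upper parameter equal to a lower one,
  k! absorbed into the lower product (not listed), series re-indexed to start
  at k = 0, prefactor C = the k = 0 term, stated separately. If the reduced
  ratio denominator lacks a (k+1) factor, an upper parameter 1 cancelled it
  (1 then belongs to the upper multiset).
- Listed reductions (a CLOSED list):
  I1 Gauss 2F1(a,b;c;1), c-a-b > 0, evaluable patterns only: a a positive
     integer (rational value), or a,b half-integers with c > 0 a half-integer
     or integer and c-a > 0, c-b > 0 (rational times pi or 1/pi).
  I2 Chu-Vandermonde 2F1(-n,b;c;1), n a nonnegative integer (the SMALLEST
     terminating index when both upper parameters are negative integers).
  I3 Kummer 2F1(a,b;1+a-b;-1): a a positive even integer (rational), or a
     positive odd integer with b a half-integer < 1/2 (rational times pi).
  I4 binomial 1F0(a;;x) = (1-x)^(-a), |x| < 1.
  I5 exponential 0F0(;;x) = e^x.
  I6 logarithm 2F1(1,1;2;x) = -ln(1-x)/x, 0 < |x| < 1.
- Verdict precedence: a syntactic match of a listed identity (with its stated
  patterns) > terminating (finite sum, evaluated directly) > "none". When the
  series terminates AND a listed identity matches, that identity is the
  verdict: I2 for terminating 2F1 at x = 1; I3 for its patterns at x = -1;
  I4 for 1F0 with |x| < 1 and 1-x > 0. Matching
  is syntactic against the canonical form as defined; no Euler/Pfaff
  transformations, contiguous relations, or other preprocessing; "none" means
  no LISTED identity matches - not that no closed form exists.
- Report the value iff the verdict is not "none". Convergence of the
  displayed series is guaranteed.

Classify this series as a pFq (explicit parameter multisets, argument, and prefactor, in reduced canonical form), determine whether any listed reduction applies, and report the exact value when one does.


Classification (C = -5/3): 2F1 with upper {-7/4, 4}, lower {27/4}, argument x = -1. Verdict: Kummer (I3) fires (x = -1; c = 27/4 equals 1+a-b for upper {-7/4, 4}: listed pattern). Sum: -2185/576.

Key observation: t_0 = -5/3 here, and (1)_k (C = -5/3, x = -1) is k! itself.
Step ratio: r(k) = (-1) * (k-7/4) (k+4) / [(k+27/4) (k+1)] ; factor over Q: parameters, x = (-1), and C = -5/3.


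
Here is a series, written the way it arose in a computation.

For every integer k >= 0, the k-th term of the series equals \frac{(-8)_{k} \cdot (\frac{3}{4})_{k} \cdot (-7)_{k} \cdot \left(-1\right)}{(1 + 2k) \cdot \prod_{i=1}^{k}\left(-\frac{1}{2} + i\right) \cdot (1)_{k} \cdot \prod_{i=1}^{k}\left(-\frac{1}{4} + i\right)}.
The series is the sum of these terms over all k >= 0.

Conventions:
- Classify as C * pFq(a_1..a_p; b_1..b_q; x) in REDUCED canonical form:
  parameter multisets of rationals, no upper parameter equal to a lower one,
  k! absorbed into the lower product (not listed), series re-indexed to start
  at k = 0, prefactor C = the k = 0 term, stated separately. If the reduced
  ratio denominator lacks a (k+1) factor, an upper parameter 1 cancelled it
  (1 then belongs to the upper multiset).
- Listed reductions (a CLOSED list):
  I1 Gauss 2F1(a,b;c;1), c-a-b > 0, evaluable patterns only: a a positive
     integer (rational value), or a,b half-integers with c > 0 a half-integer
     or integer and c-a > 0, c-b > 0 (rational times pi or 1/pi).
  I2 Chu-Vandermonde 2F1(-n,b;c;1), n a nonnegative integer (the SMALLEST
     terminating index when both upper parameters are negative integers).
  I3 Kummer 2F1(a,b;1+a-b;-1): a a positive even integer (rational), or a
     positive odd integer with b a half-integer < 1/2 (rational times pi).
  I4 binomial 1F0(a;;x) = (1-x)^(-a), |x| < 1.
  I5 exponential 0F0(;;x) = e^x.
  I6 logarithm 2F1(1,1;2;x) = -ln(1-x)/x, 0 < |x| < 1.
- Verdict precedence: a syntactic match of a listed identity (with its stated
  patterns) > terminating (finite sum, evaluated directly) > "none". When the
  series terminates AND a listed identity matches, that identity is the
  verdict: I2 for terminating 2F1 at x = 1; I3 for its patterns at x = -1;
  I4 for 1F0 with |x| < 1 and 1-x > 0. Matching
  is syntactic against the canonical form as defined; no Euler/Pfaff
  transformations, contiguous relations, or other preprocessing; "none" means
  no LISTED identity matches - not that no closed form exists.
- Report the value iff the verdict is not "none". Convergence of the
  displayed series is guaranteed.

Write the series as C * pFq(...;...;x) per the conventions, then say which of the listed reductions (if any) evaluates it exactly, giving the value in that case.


Key observation: t_0 = -1 here, and the lower (2k+1) factor (C = -1, x = 1) shifts a half-integer Pochhammer.
Consecutive-term ratio: r(k) = 1 * (k-8) (k-7) / [(k+\frac{3}{2}) (k+1)] ; factor over Q: parameters, x = 1, and C = -1.

Reduced: x = 1, 2F1, upper = {-8, -7}, lower = {\frac{3}{2}}, C = -1. Verdict: Vandermonde's identity (I2) matches (terminating 2F1 at x = 1 with n = 7, b = -8, c = \frac{3}{2}). Sum: -\frac{392863}{143}.


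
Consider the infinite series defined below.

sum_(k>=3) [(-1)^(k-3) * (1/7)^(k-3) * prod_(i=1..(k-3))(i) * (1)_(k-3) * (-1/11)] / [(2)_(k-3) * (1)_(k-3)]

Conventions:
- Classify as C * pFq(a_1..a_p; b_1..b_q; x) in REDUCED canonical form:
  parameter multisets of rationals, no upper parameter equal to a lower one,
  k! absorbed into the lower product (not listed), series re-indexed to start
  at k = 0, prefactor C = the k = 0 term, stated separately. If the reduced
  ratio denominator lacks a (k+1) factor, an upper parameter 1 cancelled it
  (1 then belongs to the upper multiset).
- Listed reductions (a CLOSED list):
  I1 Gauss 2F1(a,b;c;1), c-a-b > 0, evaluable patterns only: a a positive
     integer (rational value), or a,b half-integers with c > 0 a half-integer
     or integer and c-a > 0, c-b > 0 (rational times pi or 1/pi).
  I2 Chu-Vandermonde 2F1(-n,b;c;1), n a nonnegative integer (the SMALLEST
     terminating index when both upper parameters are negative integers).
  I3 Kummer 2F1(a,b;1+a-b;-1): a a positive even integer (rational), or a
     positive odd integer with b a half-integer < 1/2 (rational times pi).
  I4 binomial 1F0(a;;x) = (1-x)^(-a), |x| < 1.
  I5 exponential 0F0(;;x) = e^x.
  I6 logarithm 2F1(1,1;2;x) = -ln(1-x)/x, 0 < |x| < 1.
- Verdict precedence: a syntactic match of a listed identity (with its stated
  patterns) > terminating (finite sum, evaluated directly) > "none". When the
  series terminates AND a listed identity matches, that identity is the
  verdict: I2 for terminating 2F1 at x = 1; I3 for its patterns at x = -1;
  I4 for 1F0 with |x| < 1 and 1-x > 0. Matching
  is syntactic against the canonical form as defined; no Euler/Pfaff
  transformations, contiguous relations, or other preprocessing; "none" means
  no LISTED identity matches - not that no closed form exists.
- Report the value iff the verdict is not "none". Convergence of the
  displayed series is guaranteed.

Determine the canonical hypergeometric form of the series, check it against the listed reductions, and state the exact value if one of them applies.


Reduced: x = -1/7, 2F1, upper = {1, 1}, lower = {2}, C = -1/11. Verdict: the I6 logarithm reduction matches (the logarithm: parameters (1,1;2), x = -1/7). Exact value: (-7/11) * ln(8/7).

Key observation: x = (-1/7) and (1)_k (C = -1/11, x = -1/7) is k! itself.
Consecutive-term ratio: r(k) = (-1/7) * (k+1) (k+1) / [(k+2) (k+1)] ; factor over Q: parameters, x = (-1/7), and C = -1/11.


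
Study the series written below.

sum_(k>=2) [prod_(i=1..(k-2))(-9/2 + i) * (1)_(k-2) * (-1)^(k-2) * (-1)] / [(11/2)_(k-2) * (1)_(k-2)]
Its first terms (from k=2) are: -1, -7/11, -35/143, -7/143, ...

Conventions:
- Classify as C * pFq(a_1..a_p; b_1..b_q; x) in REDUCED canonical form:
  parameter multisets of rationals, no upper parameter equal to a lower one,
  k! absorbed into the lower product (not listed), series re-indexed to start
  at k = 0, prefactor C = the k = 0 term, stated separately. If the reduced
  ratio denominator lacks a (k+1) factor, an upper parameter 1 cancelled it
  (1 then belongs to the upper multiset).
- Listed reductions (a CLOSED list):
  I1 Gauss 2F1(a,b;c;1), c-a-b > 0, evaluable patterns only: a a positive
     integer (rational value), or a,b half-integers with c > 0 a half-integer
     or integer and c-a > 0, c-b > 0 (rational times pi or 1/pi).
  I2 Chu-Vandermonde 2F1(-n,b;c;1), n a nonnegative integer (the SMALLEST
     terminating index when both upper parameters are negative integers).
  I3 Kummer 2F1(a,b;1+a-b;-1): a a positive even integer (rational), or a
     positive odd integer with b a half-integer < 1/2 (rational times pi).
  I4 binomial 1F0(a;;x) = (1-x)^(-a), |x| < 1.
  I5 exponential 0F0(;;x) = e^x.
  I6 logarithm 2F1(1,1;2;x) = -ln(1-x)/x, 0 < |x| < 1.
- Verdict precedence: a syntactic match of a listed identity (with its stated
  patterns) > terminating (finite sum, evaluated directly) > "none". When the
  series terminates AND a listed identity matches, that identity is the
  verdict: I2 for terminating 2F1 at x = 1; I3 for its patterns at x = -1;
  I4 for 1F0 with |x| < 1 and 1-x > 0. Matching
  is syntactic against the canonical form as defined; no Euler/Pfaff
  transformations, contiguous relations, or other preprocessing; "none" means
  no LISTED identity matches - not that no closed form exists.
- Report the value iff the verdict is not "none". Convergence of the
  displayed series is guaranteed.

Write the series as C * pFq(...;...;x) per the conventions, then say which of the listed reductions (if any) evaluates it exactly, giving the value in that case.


The series (x = -1) is 2F1: upper {-7/2, 1}, lower {11/2}, prefactor -1. Verdict: the Kummer evaluation I3 fires (x = -1; c = 11/2 equals 1+a-b for upper {-7/2, 1}: listed pattern). Exact value: (-315/512) * pi.

Key observation: x = (-1) and (1)_k (C = -1) is k! itself.
Consecutive-term ratio: r(k) = (-1) * (k-7/2) (k+1) / [(k+11/2) (k+1)] - rational; roots negated = parameters, x = (-1), C = -1.


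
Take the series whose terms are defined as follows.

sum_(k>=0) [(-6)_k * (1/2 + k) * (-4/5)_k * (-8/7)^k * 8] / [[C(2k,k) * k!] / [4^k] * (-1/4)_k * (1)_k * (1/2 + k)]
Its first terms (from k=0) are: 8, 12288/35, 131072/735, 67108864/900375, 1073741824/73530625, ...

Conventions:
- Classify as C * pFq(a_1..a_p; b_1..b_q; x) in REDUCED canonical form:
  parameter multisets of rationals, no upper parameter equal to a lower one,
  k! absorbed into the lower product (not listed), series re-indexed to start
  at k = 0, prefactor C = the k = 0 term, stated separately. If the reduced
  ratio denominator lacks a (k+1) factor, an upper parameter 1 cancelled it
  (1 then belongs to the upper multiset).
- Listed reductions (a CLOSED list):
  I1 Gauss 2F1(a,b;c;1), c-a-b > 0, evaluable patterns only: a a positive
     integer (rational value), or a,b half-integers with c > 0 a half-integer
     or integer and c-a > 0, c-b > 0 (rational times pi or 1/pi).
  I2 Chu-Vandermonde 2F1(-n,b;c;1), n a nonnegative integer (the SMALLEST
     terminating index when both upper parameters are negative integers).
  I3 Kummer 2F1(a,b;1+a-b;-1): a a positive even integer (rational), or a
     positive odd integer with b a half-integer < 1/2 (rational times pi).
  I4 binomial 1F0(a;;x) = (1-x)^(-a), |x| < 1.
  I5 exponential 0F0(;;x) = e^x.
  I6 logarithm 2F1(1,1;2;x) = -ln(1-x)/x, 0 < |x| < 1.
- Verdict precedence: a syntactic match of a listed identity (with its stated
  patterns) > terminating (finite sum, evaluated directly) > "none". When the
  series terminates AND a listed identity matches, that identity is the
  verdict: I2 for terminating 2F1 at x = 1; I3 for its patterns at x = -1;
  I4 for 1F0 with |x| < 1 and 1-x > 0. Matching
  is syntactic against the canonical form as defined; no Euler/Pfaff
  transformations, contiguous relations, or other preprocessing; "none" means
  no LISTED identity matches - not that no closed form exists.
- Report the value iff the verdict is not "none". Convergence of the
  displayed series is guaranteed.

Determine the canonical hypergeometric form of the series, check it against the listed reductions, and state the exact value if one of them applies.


Key step: t_0 = 8 here, and (1)_k (C = 8, x = -8/7) is k! itself.
Step ratio: r(k) = (-8/7) * (k-6) (k-4/5) / [(k-1/4) (k+1/2) (k+1)] - poly over poly, x = (-8/7) from leading terms; C = 8 at k = 0.

Prefactor 8, argument -8/7: 2F2 with upper {-6, -4/5} over lower {-1/4, 1/2}. Verdict: terminating - no listed pattern fits, but -6 in the upper list cuts the series at k = 6; direct evaluation. Hence: 379922988395698168/605111087109375.


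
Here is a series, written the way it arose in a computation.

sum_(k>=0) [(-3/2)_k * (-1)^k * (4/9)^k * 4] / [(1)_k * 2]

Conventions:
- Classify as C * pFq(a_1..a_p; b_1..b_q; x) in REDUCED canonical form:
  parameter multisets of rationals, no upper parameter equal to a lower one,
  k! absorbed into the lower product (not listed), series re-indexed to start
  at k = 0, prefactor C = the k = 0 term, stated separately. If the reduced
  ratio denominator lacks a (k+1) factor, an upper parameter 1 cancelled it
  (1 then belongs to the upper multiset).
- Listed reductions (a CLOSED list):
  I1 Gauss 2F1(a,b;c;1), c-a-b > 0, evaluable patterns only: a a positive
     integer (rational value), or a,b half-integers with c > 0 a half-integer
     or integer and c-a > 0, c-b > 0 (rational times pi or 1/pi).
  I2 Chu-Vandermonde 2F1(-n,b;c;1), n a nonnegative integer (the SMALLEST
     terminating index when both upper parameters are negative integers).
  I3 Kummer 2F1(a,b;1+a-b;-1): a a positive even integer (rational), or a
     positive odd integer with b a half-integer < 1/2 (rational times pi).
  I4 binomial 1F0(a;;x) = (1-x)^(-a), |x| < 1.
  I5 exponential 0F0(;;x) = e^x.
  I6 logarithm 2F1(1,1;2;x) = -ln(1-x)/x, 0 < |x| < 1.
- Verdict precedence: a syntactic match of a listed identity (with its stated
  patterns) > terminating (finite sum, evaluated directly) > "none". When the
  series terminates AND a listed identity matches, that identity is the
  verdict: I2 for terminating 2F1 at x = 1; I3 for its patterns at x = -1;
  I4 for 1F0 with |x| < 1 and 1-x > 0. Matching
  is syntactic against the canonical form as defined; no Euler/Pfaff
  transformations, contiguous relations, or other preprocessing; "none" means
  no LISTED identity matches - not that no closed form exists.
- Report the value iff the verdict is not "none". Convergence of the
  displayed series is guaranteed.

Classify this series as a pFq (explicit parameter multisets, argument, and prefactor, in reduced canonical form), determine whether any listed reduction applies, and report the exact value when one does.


At argument -4/9: a 1F0 with upper {-3/2}, lower {-}, scaled by C = 2. Verdict: binomial (I4) applies (the 1F0 binomial series: exponent 3/2, x = -4/9). Value: 2 * (13/9)^(3/2).

The tell: t_0 being 2, (1)_k (C = 2, x = -4/9) is k! itself.
Consecutive-term ratio: r(k) = (-4/9) * (k-3/2) / [(k+1)] - rational in k, leading ratio (-4/9); with t_0 = 2, classification follows.


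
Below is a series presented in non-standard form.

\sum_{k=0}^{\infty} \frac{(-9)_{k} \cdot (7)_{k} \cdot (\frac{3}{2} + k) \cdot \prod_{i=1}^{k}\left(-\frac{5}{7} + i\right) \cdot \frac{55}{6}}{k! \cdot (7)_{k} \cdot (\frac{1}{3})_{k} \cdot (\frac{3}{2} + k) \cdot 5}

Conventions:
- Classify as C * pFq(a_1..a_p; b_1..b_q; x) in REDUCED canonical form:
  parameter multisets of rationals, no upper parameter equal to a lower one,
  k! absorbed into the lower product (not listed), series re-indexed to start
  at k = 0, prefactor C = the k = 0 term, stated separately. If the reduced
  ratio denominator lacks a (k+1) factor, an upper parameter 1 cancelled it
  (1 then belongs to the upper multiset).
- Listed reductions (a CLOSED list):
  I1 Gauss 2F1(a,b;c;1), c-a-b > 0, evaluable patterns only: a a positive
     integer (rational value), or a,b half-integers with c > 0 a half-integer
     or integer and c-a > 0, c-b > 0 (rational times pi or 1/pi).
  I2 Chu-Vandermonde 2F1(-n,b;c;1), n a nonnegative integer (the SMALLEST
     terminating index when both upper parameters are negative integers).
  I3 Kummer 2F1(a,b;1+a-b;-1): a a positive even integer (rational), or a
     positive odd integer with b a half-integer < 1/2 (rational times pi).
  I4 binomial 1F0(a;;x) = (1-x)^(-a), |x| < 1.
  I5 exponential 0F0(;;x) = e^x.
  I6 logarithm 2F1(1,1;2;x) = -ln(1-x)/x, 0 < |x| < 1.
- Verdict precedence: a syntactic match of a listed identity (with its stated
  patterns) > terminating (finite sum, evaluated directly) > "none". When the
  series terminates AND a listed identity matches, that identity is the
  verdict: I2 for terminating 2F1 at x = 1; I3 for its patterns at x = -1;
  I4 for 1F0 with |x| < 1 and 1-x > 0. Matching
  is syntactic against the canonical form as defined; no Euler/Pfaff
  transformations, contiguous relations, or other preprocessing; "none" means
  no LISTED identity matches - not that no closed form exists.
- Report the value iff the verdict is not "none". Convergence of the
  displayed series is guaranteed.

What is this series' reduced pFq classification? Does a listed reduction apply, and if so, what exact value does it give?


Key step: with t_0 = \frac{11}{6}, the running product (prefactor 11/6) telescopes to a rising factorial.
Ratio: r(k) = 1 * (k-9) (k+\frac{2}{7}) / [(k+\frac{1}{3}) (k+1)] - rational; roots negated = parameters, x = 1, C = \frac{11}{6}.

With C = \frac{11}{6}: the canonical form is 2F1(-9, \frac{2}{7}; \frac{1}{3}; 1). Verdict: this is Chu-Vandermonde (I2) (terminating 2F1 at x = 1 with n = 9, b = 2/7, c = \frac{1}{3}). Exact value: \frac{52067260102}{402527229825}.


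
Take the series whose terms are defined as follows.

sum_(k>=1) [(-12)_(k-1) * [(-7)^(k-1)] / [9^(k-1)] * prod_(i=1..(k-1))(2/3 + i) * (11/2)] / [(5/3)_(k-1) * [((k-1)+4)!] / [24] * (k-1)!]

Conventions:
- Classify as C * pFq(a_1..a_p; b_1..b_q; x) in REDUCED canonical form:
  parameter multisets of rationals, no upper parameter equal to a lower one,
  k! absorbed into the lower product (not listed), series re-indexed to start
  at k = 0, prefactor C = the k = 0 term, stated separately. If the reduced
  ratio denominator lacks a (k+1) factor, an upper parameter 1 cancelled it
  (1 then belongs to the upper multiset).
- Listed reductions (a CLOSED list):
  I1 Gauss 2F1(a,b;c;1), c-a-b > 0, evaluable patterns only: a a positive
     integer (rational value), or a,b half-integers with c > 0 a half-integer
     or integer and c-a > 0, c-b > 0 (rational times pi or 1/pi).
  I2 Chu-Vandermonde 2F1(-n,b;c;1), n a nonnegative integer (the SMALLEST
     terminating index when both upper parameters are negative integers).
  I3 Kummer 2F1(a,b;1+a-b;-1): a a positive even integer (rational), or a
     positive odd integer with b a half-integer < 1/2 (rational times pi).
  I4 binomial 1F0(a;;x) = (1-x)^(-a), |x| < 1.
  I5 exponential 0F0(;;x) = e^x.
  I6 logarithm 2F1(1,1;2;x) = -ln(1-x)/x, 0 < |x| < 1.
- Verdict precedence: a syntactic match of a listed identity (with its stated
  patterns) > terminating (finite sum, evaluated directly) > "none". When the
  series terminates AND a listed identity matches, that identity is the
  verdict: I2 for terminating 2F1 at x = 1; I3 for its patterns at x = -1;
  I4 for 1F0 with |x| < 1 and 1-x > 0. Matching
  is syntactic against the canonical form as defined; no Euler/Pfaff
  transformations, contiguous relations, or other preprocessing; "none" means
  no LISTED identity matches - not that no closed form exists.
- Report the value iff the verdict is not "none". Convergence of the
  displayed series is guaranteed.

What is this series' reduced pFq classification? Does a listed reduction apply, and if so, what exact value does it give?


The series (x = -7/9) is 1F1: upper {-12}, lower {5}, prefactor 11/2. Verdict: terminating. (-12)_k vanishes past k = 12, leaving a 13-term sum, computed directly. Its exact value is 4838536182516598903037/182721516696264499200.

The tell: t_0 being 11/2, the parameter 5/3 appears in both the upper and lower lists and cancels.
Adjacent-term ratio: r(k) = (-7/9) * (k-12) / [(k+5) (k+1)] - rational in k, leading ratio (-7/9); with t_0 = 11/2, classification follows.


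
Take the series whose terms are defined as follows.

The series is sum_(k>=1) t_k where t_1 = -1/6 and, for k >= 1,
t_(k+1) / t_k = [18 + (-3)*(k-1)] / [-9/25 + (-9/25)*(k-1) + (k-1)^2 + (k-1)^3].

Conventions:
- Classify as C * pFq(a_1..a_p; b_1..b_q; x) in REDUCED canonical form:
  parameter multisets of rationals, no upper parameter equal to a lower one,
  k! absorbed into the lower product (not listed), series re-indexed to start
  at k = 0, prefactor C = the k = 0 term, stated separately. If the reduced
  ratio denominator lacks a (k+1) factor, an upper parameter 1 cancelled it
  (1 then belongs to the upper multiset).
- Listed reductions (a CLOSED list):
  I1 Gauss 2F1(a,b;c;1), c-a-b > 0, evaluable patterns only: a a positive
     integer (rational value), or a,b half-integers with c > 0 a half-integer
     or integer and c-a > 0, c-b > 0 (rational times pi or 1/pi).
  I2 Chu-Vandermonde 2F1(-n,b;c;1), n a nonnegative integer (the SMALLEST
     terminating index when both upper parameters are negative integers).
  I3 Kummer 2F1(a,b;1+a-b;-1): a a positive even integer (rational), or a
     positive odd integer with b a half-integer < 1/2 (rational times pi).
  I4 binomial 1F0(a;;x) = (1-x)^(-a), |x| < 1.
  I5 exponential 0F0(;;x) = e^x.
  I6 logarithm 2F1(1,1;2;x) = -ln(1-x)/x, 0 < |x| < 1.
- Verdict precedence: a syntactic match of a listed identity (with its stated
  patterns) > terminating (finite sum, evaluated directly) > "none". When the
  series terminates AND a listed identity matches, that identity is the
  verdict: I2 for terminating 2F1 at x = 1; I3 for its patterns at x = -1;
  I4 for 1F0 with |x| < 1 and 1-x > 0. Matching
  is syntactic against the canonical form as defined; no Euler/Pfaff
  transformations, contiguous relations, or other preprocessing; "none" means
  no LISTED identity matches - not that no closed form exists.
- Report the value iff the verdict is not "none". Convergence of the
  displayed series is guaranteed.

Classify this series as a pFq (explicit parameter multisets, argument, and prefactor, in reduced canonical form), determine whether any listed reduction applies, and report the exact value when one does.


At argument -3: a 1F2 with upper {-6}, lower {-3/5, 3/5}, scaled by C = -1/6. Verdict: terminating at k = 6: the factor (-6)_k kills every later term; summing the 7 survivors is exact. Its exact value is 4094979290587/16832944128.

First insight: with t_0 = -1/6, the expanded ratio factors over Q; C = -1/6, roots give parameters.
Step ratio: r(k) = (-3) * (k-6) / [(k-3/5) (k+3/5) (k+1)] - rational in k. x = (-3); t_0 = -1/6; negate the roots.


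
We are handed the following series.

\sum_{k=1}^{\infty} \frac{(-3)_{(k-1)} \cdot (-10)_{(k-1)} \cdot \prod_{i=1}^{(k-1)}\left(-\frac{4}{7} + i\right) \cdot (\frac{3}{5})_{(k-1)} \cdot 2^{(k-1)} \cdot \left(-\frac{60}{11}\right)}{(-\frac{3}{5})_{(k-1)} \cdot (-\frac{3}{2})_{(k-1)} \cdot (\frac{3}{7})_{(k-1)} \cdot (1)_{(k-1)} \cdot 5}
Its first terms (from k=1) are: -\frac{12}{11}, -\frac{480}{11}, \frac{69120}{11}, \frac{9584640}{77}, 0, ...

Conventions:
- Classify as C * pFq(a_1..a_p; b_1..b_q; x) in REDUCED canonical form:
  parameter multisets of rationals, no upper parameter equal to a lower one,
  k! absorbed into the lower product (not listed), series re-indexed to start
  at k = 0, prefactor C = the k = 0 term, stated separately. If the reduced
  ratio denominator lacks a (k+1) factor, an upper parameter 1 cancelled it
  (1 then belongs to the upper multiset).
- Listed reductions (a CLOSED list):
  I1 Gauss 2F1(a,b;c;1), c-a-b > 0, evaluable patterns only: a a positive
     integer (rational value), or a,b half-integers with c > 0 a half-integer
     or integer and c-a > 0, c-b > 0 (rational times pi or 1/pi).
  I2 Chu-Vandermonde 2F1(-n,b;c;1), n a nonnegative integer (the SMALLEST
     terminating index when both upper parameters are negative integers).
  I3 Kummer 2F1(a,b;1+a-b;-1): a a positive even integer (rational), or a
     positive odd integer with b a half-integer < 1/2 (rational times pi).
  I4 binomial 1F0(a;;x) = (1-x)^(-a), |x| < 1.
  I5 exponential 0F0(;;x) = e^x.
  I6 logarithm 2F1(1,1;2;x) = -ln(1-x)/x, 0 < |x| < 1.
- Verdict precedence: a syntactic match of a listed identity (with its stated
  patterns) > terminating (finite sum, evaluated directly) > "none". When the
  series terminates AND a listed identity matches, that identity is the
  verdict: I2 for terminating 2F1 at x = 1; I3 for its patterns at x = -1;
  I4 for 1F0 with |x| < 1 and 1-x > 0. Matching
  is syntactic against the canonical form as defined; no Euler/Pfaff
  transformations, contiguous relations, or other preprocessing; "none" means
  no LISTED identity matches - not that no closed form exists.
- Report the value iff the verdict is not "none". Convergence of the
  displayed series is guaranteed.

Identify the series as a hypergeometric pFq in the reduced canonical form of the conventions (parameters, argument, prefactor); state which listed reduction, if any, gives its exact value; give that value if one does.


This is -\frac{12}{11} * 3F2(-10, -3, \frac{3}{5}; -\frac{3}{2}, -\frac{3}{5}; 2) in reduced canonical form. Verdict: terminating - upper parameter -3 makes this a finite sum (last index 3), evaluated exactly. Hence: \frac{10065036}{77}.

Key step: t_0 being -\frac{12}{11}, the constant factors (C = -12/11) combine into one prefactor.
Step ratio: r(k) = 2 * (k-10) (k-3) (k+\frac{3}{5}) / [(k-\frac{3}{2}) (k-\frac{3}{5}) (k+1)] - rational; roots negated = parameters, x = 2, C = -\frac{12}{11}.


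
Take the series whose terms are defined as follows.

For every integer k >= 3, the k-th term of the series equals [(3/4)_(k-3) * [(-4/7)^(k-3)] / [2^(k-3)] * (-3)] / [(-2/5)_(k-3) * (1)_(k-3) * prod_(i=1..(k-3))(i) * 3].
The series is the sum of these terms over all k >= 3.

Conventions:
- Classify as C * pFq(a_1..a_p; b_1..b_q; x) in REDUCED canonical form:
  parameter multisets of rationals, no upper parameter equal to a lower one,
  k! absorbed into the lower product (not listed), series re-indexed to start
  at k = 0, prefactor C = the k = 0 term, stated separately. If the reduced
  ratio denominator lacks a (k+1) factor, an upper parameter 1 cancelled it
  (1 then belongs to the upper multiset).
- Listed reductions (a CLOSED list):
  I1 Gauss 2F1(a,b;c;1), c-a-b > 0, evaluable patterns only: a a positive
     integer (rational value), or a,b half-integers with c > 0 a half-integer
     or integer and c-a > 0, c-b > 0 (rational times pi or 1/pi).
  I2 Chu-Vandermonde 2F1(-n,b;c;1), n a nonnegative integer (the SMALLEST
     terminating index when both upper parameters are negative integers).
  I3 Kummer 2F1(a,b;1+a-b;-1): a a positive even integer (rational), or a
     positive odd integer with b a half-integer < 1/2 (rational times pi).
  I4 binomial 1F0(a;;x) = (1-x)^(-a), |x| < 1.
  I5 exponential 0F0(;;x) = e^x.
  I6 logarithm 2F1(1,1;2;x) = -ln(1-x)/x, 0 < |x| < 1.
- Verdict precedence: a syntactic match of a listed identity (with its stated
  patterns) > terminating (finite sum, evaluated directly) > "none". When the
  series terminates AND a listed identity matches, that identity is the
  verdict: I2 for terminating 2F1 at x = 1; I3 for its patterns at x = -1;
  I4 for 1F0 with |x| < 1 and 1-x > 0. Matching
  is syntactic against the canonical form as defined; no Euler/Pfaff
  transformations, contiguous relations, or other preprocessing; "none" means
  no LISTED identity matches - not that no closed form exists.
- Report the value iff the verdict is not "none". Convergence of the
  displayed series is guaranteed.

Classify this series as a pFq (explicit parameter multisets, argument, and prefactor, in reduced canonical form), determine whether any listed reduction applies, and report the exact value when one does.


First insight: t_0 being -1, the product of the first k integers (C = -1) is k!.
Consecutive-term ratio: r(k) = (-2/7) * (k+3/4) / [(k-2/5) (k+1) (k+1)] - rational in k, leading ratio (-2/7); with t_0 = -1, classification follows.

Reduced: x = -2/7, 1F2, upper = {3/4}, lower = {-2/5, 1}, C = -1. Verdict: none. A 1F2 with upper {3/4} fits none of I1-I6 at x = -2/7; the sum runs forever.


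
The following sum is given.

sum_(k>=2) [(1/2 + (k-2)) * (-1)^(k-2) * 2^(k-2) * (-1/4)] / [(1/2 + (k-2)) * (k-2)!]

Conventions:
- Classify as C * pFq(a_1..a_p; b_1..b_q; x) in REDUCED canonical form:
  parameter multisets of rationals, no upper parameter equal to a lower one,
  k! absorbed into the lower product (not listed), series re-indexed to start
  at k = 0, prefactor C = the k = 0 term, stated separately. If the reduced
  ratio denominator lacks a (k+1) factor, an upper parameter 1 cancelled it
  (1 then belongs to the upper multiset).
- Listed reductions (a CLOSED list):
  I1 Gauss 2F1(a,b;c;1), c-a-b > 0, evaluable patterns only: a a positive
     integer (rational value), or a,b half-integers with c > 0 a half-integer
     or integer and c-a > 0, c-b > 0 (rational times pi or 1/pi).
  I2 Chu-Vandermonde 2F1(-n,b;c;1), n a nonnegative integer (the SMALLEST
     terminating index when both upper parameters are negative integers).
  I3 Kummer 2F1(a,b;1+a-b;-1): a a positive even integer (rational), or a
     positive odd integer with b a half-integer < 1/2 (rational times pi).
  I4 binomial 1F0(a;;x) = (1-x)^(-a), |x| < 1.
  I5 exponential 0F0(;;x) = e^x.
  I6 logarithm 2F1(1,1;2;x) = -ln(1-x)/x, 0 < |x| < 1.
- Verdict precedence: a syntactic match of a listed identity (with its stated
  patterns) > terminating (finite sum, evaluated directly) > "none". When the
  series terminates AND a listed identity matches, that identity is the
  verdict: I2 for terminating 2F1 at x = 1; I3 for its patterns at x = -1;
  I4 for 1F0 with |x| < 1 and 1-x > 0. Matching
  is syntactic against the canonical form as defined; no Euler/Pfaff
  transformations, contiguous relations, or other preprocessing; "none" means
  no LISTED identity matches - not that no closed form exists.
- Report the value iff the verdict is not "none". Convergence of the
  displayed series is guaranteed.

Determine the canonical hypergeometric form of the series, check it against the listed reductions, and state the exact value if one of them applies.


Prefactor -1/4, argument -2: 0F0 with upper {-} over lower {-}. Verdict (x = -2): the exponential series (I5) applies (the 0F0 exponential series at x = -2). Sum: (-1/4) * e^(-2).

Structural cue: t_0 being -1/4, the (-1)^k factor (C = -1/4) folds into the argument's sign.
Ratio: r(k) = (-2) * 1 / [(k+1)] ; factor over Q: parameters, x = (-2), and C = -1/4.


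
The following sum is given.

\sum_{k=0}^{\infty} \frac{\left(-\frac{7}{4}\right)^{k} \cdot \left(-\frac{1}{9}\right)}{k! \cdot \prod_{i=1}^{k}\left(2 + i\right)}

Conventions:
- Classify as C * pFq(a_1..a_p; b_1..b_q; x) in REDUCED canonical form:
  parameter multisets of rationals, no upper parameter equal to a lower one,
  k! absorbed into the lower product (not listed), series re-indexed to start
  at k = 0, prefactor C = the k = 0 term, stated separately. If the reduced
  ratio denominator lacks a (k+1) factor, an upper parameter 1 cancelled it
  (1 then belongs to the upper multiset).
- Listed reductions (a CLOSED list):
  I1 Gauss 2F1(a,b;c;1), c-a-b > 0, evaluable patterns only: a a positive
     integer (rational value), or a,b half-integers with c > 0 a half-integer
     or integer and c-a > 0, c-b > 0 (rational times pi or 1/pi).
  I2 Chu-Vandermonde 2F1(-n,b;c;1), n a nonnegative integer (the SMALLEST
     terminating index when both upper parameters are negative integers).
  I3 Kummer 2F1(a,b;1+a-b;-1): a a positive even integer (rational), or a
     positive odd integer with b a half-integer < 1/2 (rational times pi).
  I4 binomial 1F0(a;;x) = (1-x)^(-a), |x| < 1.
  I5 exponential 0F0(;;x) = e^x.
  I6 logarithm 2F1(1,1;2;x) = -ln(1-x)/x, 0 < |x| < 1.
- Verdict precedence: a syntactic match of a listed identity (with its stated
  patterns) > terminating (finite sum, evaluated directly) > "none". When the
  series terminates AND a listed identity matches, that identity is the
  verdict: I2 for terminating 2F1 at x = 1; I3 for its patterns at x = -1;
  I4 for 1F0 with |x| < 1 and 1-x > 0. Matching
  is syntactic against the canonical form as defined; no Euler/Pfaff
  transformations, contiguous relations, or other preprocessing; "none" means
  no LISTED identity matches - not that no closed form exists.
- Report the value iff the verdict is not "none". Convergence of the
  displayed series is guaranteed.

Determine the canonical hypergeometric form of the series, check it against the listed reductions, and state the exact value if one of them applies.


At argument -\frac{7}{4}: a 0F1 with upper {-}, lower {3}, scaled by C = -\frac{1}{9}. Verdict: none here - no I1-I6 shape fits x = -\frac{7}{4} with lower {3}.

Structural cue: with t_0 = -\frac{1}{9}, the lower running product (prefactor -1/9) is a rising factorial.
Consecutive-term ratio: r(k) = -\frac{7}{4} * 1 / [(k+3) (k+1)] - rational in k, leading ratio -\frac{7}{4}; with t_0 = -\frac{1}{9}, classification follows.


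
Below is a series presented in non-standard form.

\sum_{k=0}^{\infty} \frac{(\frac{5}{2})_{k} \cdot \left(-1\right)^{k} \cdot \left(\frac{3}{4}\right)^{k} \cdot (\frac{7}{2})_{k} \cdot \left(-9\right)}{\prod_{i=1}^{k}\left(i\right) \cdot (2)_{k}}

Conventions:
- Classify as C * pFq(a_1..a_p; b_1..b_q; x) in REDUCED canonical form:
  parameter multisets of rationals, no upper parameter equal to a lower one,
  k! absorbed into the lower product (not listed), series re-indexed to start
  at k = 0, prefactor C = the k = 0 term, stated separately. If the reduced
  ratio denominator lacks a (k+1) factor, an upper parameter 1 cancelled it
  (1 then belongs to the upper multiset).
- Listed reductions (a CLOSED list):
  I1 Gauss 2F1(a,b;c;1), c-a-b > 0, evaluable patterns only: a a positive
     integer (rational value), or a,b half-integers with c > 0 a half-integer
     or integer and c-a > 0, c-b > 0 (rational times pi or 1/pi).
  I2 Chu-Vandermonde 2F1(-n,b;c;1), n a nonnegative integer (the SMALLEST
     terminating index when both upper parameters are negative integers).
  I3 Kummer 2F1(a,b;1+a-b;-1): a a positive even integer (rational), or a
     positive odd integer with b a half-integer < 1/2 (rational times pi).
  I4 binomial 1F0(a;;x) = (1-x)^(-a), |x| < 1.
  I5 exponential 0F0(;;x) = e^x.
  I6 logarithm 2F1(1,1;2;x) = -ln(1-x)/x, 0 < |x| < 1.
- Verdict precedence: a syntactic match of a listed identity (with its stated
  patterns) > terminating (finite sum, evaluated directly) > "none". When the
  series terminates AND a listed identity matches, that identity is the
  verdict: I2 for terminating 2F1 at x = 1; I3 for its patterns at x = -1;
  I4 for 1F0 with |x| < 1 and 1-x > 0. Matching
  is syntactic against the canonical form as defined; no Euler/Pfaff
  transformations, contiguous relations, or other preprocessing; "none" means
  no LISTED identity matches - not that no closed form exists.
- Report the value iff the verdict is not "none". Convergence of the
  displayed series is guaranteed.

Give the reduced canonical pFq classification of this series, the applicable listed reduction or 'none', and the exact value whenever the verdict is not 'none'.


Canonical form: C = -9 times 2F1 with upper {\frac{5}{2}, \frac{7}{2}}, lower {2}, x = -\frac{3}{4}. Verdict: none here - no I1-I6 shape fits x = -\frac{3}{4} with lower {2}.

Structural cue: with t_0 = -9, the (-1)^k factor (C = -9) folds into the argument's sign.
Term ratio: r(k) = -\frac{3}{4} * (k+\frac{5}{2}) (k+\frac{7}{2}) / [(k+2) (k+1)] ; factor over Q: parameters, x = -\frac{3}{4}, and C = -9.


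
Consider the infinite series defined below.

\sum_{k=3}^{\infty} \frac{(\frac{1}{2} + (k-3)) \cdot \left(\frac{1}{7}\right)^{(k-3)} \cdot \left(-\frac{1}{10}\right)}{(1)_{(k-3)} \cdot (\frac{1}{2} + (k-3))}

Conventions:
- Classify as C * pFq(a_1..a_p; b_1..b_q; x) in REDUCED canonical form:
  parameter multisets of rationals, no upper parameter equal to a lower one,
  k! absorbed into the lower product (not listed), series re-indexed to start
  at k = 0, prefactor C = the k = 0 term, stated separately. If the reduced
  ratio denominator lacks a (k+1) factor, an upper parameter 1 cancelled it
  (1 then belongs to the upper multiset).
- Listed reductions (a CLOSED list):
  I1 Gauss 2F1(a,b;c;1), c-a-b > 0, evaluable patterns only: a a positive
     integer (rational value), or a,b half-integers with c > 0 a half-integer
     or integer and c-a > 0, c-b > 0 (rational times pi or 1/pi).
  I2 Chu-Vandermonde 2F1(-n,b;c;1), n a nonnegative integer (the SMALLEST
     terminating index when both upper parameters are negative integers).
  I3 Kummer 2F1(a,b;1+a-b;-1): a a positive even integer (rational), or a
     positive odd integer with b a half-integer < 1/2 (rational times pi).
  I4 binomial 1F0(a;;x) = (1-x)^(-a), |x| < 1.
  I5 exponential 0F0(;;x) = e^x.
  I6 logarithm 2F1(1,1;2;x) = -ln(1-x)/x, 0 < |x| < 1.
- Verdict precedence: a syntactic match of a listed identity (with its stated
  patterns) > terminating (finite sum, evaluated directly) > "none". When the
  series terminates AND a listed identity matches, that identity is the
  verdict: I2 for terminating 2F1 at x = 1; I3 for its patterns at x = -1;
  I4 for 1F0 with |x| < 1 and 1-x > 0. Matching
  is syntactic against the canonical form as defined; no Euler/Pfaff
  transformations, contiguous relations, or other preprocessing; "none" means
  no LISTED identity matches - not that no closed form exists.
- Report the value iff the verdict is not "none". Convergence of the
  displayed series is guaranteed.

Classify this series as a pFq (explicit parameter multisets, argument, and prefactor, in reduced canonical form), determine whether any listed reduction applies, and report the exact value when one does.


The series (x = \frac{1}{7}) is 0F0: upper {-}, lower {-}, prefactor -\frac{1}{10}. Verdict: the I5 exponential reduction fires (the 0F0 exponential series at x = \frac{1}{7}). Sum: \left(-\frac{1}{10}\right) \cdot e^{\frac{1}{7}}.

Key observation: x = \frac{1}{7} and (1)_k (prefactor -1/10) is k! itself.
Adjacent-term ratio: r(k) = \frac{1}{7} * 1 / [(k+1)] - rational; roots negated = parameters, x = \frac{1}{7}, C = -\frac{1}{10}.


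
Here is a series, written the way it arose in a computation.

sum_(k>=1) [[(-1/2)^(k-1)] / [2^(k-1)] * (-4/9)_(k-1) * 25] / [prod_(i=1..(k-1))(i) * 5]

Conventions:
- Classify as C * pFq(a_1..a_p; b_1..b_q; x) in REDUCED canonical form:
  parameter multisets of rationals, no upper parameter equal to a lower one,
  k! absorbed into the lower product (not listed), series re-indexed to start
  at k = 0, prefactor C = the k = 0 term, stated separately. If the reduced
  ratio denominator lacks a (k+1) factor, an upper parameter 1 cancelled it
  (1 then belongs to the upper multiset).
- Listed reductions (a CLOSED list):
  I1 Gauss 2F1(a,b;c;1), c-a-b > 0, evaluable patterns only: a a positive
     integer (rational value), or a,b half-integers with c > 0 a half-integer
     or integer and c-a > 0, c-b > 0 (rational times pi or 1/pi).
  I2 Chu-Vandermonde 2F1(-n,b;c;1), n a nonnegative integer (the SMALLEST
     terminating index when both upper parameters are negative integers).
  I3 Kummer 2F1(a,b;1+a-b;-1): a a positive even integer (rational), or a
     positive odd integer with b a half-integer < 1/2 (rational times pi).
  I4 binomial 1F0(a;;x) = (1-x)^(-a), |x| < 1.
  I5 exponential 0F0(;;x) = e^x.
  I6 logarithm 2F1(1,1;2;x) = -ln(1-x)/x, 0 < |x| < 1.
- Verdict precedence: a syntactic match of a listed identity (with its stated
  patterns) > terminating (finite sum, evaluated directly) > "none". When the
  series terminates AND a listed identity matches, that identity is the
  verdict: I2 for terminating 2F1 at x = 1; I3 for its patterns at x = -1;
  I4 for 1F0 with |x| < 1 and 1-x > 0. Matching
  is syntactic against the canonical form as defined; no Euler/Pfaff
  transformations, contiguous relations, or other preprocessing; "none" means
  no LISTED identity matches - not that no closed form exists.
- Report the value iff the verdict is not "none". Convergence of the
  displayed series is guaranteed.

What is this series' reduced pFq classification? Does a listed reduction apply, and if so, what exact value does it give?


At argument -1/4: a 1F0 with upper {-4/9}, lower {-}, scaled by C = 5. Verdict (x = -1/4): the binomial series (I4) applies (the 1F0 binomial series: exponent 4/9, x = -1/4). Sum: 5 * (5/4)^(4/9).

First insight: with t_0 = 5, the product of the first k integers (C = 5, x = -1/4) is k!.
Adjacent-term ratio: r(k) = (-1/4) * (k-4/9) / [(k+1)] ; factor over Q: parameters, x = (-1/4), and C = 5.
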